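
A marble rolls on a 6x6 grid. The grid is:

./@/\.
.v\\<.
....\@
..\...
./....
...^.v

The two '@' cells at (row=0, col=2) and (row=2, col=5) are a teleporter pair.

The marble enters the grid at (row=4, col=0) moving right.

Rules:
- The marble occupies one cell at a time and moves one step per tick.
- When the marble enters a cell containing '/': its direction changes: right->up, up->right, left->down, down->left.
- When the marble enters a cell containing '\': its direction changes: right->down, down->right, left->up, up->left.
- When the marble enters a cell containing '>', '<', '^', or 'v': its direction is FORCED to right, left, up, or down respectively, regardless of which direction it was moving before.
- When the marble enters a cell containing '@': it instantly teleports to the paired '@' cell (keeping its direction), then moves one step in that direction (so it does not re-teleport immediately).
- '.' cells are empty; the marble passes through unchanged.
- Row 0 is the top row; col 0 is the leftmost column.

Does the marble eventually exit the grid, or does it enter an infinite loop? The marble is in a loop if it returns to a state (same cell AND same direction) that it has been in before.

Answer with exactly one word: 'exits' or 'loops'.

Answer: exits

Derivation:
Step 1: enter (4,0), '.' pass, move right to (4,1)
Step 2: enter (4,1), '/' deflects right->up, move up to (3,1)
Step 3: enter (3,1), '.' pass, move up to (2,1)
Step 4: enter (2,1), '.' pass, move up to (1,1)
Step 5: enter (1,1), 'v' forces up->down, move down to (2,1)
Step 6: enter (2,1), '.' pass, move down to (3,1)
Step 7: enter (3,1), '.' pass, move down to (4,1)
Step 8: enter (4,1), '/' deflects down->left, move left to (4,0)
Step 9: enter (4,0), '.' pass, move left to (4,-1)
Step 10: at (4,-1) — EXIT via left edge, pos 4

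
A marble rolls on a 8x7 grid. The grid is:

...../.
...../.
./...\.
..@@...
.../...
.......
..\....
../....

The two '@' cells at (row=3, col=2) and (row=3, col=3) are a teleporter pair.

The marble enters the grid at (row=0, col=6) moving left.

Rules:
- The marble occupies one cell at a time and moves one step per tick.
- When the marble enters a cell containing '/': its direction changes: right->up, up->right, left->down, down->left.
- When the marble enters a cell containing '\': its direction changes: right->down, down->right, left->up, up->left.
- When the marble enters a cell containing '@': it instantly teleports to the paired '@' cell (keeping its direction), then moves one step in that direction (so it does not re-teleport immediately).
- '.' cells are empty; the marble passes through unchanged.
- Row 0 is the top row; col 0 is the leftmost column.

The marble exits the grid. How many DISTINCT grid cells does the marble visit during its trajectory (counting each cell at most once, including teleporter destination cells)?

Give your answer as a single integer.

Answer: 8

Derivation:
Step 1: enter (0,6), '.' pass, move left to (0,5)
Step 2: enter (0,5), '/' deflects left->down, move down to (1,5)
Step 3: enter (1,5), '/' deflects down->left, move left to (1,4)
Step 4: enter (1,4), '.' pass, move left to (1,3)
Step 5: enter (1,3), '.' pass, move left to (1,2)
Step 6: enter (1,2), '.' pass, move left to (1,1)
Step 7: enter (1,1), '.' pass, move left to (1,0)
Step 8: enter (1,0), '.' pass, move left to (1,-1)
Step 9: at (1,-1) — EXIT via left edge, pos 1
Distinct cells visited: 8 (path length 8)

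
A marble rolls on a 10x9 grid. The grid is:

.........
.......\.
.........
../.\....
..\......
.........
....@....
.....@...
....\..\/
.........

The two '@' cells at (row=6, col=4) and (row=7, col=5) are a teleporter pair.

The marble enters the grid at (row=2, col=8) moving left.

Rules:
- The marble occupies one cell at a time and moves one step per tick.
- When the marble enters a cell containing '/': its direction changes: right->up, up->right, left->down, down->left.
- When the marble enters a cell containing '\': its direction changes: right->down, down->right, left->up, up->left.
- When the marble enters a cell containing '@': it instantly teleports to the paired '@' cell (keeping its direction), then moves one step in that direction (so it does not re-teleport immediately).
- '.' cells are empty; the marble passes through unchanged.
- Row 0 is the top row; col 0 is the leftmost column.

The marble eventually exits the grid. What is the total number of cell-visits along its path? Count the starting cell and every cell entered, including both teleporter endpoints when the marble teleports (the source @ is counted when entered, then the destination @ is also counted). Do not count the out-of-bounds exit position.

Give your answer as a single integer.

Answer: 9

Derivation:
Step 1: enter (2,8), '.' pass, move left to (2,7)
Step 2: enter (2,7), '.' pass, move left to (2,6)
Step 3: enter (2,6), '.' pass, move left to (2,5)
Step 4: enter (2,5), '.' pass, move left to (2,4)
Step 5: enter (2,4), '.' pass, move left to (2,3)
Step 6: enter (2,3), '.' pass, move left to (2,2)
Step 7: enter (2,2), '.' pass, move left to (2,1)
Step 8: enter (2,1), '.' pass, move left to (2,0)
Step 9: enter (2,0), '.' pass, move left to (2,-1)
Step 10: at (2,-1) — EXIT via left edge, pos 2
Path length (cell visits): 9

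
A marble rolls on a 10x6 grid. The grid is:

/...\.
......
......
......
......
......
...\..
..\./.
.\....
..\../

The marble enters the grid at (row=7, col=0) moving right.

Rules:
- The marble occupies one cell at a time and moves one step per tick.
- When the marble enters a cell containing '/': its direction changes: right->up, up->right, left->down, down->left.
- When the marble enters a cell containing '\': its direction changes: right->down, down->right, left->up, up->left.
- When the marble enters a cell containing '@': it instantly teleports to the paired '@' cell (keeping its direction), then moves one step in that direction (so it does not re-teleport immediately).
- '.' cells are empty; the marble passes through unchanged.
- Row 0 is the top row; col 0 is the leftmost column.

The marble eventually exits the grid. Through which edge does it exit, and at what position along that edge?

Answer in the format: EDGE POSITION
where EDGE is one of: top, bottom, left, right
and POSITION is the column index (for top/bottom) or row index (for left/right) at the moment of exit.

Answer: top 5

Derivation:
Step 1: enter (7,0), '.' pass, move right to (7,1)
Step 2: enter (7,1), '.' pass, move right to (7,2)
Step 3: enter (7,2), '\' deflects right->down, move down to (8,2)
Step 4: enter (8,2), '.' pass, move down to (9,2)
Step 5: enter (9,2), '\' deflects down->right, move right to (9,3)
Step 6: enter (9,3), '.' pass, move right to (9,4)
Step 7: enter (9,4), '.' pass, move right to (9,5)
Step 8: enter (9,5), '/' deflects right->up, move up to (8,5)
Step 9: enter (8,5), '.' pass, move up to (7,5)
Step 10: enter (7,5), '.' pass, move up to (6,5)
Step 11: enter (6,5), '.' pass, move up to (5,5)
Step 12: enter (5,5), '.' pass, move up to (4,5)
Step 13: enter (4,5), '.' pass, move up to (3,5)
Step 14: enter (3,5), '.' pass, move up to (2,5)
Step 15: enter (2,5), '.' pass, move up to (1,5)
Step 16: enter (1,5), '.' pass, move up to (0,5)
Step 17: enter (0,5), '.' pass, move up to (-1,5)
Step 18: at (-1,5) — EXIT via top edge, pos 5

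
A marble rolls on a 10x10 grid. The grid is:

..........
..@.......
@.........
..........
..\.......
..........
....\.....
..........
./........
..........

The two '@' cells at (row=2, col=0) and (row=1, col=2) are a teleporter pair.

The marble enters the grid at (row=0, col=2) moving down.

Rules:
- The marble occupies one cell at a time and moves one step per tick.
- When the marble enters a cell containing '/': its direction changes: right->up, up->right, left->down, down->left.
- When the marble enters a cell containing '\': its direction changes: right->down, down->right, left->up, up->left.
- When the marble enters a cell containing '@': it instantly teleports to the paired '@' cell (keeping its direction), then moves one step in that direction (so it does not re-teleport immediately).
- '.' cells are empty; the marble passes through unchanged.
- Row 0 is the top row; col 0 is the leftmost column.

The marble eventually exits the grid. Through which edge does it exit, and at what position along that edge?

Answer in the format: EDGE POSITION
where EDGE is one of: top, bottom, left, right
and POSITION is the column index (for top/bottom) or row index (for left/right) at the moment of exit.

Step 1: enter (0,2), '.' pass, move down to (1,2)
Step 2: enter (1,2), '@' teleport (1,2)->(2,0), also enter (2,0), move down to (3,0)
Step 3: enter (3,0), '.' pass, move down to (4,0)
Step 4: enter (4,0), '.' pass, move down to (5,0)
Step 5: enter (5,0), '.' pass, move down to (6,0)
Step 6: enter (6,0), '.' pass, move down to (7,0)
Step 7: enter (7,0), '.' pass, move down to (8,0)
Step 8: enter (8,0), '.' pass, move down to (9,0)
Step 9: enter (9,0), '.' pass, move down to (10,0)
Step 10: at (10,0) — EXIT via bottom edge, pos 0

Answer: bottom 0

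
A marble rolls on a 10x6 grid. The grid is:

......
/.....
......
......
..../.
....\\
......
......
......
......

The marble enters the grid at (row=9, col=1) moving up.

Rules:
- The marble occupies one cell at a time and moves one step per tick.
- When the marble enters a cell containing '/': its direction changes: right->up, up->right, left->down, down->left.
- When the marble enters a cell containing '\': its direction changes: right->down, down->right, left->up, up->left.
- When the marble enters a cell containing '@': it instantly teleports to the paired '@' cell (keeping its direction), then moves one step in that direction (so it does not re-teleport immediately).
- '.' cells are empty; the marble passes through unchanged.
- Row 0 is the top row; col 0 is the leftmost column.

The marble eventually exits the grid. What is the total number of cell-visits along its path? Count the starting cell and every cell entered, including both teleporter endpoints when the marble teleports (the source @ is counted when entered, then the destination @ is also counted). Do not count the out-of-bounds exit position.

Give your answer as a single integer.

Answer: 10

Derivation:
Step 1: enter (9,1), '.' pass, move up to (8,1)
Step 2: enter (8,1), '.' pass, move up to (7,1)
Step 3: enter (7,1), '.' pass, move up to (6,1)
Step 4: enter (6,1), '.' pass, move up to (5,1)
Step 5: enter (5,1), '.' pass, move up to (4,1)
Step 6: enter (4,1), '.' pass, move up to (3,1)
Step 7: enter (3,1), '.' pass, move up to (2,1)
Step 8: enter (2,1), '.' pass, move up to (1,1)
Step 9: enter (1,1), '.' pass, move up to (0,1)
Step 10: enter (0,1), '.' pass, move up to (-1,1)
Step 11: at (-1,1) — EXIT via top edge, pos 1
Path length (cell visits): 10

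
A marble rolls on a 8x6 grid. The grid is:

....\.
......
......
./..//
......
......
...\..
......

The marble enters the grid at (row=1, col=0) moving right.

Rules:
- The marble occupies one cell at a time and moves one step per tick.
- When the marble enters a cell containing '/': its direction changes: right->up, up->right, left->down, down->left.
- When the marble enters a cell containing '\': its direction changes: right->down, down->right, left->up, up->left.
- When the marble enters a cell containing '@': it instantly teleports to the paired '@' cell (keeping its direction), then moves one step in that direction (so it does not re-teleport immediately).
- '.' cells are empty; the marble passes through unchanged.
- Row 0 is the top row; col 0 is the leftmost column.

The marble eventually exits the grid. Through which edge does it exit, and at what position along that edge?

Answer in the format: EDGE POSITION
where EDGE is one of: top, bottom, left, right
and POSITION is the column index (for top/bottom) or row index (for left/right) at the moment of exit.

Step 1: enter (1,0), '.' pass, move right to (1,1)
Step 2: enter (1,1), '.' pass, move right to (1,2)
Step 3: enter (1,2), '.' pass, move right to (1,3)
Step 4: enter (1,3), '.' pass, move right to (1,4)
Step 5: enter (1,4), '.' pass, move right to (1,5)
Step 6: enter (1,5), '.' pass, move right to (1,6)
Step 7: at (1,6) — EXIT via right edge, pos 1

Answer: right 1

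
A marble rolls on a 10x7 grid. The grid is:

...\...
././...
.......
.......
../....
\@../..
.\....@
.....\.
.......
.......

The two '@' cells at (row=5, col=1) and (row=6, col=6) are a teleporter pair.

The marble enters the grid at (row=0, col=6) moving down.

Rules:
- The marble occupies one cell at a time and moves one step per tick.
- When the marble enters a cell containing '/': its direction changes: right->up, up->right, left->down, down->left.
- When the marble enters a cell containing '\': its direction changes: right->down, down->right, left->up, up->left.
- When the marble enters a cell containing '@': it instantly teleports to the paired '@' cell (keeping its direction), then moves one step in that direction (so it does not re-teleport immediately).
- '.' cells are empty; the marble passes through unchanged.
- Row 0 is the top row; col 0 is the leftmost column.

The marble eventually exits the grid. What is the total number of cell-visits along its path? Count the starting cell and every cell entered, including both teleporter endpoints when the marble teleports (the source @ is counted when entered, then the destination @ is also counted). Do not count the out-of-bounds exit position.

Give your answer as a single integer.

Step 1: enter (0,6), '.' pass, move down to (1,6)
Step 2: enter (1,6), '.' pass, move down to (2,6)
Step 3: enter (2,6), '.' pass, move down to (3,6)
Step 4: enter (3,6), '.' pass, move down to (4,6)
Step 5: enter (4,6), '.' pass, move down to (5,6)
Step 6: enter (5,6), '.' pass, move down to (6,6)
Step 7: enter (6,6), '@' teleport (6,6)->(5,1), also enter (5,1), move down to (6,1)
Step 8: enter (6,1), '\' deflects down->right, move right to (6,2)
Step 9: enter (6,2), '.' pass, move right to (6,3)
Step 10: enter (6,3), '.' pass, move right to (6,4)
Step 11: enter (6,4), '.' pass, move right to (6,5)
Step 12: enter (6,5), '.' pass, move right to (6,6)
Step 13: enter (6,6), '@' teleport (6,6)->(5,1), also enter (5,1), move right to (5,2)
Step 14: enter (5,2), '.' pass, move right to (5,3)
Step 15: enter (5,3), '.' pass, move right to (5,4)
Step 16: enter (5,4), '/' deflects right->up, move up to (4,4)
Step 17: enter (4,4), '.' pass, move up to (3,4)
Step 18: enter (3,4), '.' pass, move up to (2,4)
Step 19: enter (2,4), '.' pass, move up to (1,4)
Step 20: enter (1,4), '.' pass, move up to (0,4)
Step 21: enter (0,4), '.' pass, move up to (-1,4)
Step 22: at (-1,4) — EXIT via top edge, pos 4
Path length (cell visits): 23

Answer: 23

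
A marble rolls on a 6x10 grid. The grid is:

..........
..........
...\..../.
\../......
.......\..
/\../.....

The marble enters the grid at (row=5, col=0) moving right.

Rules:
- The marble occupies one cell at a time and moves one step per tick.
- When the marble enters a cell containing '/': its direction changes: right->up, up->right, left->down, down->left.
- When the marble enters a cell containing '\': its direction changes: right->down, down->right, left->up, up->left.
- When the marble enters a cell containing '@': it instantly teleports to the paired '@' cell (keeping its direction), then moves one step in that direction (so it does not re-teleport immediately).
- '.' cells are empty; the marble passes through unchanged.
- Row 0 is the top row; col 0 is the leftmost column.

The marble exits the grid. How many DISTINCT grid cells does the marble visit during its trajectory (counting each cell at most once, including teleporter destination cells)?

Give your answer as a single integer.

Answer: 3

Derivation:
Step 1: enter (5,0), '/' deflects right->up, move up to (4,0)
Step 2: enter (4,0), '.' pass, move up to (3,0)
Step 3: enter (3,0), '\' deflects up->left, move left to (3,-1)
Step 4: at (3,-1) — EXIT via left edge, pos 3
Distinct cells visited: 3 (path length 3)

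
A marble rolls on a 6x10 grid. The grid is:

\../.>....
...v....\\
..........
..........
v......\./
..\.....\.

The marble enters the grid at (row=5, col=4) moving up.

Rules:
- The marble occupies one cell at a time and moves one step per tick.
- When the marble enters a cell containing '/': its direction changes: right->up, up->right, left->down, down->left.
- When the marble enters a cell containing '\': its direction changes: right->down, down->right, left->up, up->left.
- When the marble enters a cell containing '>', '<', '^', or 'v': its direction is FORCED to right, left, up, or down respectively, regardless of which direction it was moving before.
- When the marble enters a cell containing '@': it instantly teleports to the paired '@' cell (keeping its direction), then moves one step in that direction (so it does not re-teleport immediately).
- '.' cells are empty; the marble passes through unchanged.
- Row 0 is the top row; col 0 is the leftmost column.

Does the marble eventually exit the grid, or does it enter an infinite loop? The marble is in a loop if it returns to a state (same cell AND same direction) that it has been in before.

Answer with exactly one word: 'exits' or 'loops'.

Step 1: enter (5,4), '.' pass, move up to (4,4)
Step 2: enter (4,4), '.' pass, move up to (3,4)
Step 3: enter (3,4), '.' pass, move up to (2,4)
Step 4: enter (2,4), '.' pass, move up to (1,4)
Step 5: enter (1,4), '.' pass, move up to (0,4)
Step 6: enter (0,4), '.' pass, move up to (-1,4)
Step 7: at (-1,4) — EXIT via top edge, pos 4

Answer: exits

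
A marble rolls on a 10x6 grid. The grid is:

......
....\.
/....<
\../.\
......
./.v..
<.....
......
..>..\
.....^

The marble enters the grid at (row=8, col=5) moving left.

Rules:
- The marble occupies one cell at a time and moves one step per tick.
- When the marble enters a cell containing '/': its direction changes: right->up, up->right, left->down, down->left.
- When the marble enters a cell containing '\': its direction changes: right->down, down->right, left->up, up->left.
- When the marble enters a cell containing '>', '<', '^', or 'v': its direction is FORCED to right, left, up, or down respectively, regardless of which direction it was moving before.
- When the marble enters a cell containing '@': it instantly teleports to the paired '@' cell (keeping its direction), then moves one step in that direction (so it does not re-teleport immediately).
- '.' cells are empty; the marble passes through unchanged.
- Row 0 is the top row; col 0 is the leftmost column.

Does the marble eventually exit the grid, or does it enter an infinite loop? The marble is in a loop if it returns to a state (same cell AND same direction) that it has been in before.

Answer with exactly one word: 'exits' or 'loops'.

Answer: exits

Derivation:
Step 1: enter (8,5), '\' deflects left->up, move up to (7,5)
Step 2: enter (7,5), '.' pass, move up to (6,5)
Step 3: enter (6,5), '.' pass, move up to (5,5)
Step 4: enter (5,5), '.' pass, move up to (4,5)
Step 5: enter (4,5), '.' pass, move up to (3,5)
Step 6: enter (3,5), '\' deflects up->left, move left to (3,4)
Step 7: enter (3,4), '.' pass, move left to (3,3)
Step 8: enter (3,3), '/' deflects left->down, move down to (4,3)
Step 9: enter (4,3), '.' pass, move down to (5,3)
Step 10: enter (5,3), 'v' forces down->down, move down to (6,3)
Step 11: enter (6,3), '.' pass, move down to (7,3)
Step 12: enter (7,3), '.' pass, move down to (8,3)
Step 13: enter (8,3), '.' pass, move down to (9,3)
Step 14: enter (9,3), '.' pass, move down to (10,3)
Step 15: at (10,3) — EXIT via bottom edge, pos 3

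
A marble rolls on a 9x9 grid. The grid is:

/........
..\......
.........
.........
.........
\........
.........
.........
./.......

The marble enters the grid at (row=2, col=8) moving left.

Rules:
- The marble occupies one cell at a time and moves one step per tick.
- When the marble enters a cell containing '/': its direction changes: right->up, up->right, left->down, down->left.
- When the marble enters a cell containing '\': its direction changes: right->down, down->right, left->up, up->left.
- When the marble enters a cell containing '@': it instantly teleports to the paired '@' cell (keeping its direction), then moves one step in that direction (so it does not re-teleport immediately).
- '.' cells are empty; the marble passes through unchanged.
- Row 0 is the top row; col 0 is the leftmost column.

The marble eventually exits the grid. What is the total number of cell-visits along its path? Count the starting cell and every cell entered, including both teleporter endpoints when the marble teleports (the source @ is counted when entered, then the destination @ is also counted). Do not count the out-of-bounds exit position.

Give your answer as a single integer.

Step 1: enter (2,8), '.' pass, move left to (2,7)
Step 2: enter (2,7), '.' pass, move left to (2,6)
Step 3: enter (2,6), '.' pass, move left to (2,5)
Step 4: enter (2,5), '.' pass, move left to (2,4)
Step 5: enter (2,4), '.' pass, move left to (2,3)
Step 6: enter (2,3), '.' pass, move left to (2,2)
Step 7: enter (2,2), '.' pass, move left to (2,1)
Step 8: enter (2,1), '.' pass, move left to (2,0)
Step 9: enter (2,0), '.' pass, move left to (2,-1)
Step 10: at (2,-1) — EXIT via left edge, pos 2
Path length (cell visits): 9

Answer: 9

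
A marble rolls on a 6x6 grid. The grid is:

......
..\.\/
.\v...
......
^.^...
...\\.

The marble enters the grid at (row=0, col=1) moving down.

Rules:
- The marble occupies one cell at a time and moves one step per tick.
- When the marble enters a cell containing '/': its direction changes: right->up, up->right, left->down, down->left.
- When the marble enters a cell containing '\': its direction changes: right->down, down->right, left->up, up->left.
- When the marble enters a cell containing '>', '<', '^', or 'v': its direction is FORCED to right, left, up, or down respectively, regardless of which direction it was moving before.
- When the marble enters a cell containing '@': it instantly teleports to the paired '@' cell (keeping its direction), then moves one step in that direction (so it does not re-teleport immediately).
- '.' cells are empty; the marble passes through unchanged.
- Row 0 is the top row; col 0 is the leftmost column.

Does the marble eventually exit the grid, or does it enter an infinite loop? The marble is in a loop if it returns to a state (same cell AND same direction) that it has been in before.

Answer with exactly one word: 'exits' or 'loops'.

Step 1: enter (0,1), '.' pass, move down to (1,1)
Step 2: enter (1,1), '.' pass, move down to (2,1)
Step 3: enter (2,1), '\' deflects down->right, move right to (2,2)
Step 4: enter (2,2), 'v' forces right->down, move down to (3,2)
Step 5: enter (3,2), '.' pass, move down to (4,2)
Step 6: enter (4,2), '^' forces down->up, move up to (3,2)
Step 7: enter (3,2), '.' pass, move up to (2,2)
Step 8: enter (2,2), 'v' forces up->down, move down to (3,2)
Step 9: at (3,2) dir=down — LOOP DETECTED (seen before)

Answer: loops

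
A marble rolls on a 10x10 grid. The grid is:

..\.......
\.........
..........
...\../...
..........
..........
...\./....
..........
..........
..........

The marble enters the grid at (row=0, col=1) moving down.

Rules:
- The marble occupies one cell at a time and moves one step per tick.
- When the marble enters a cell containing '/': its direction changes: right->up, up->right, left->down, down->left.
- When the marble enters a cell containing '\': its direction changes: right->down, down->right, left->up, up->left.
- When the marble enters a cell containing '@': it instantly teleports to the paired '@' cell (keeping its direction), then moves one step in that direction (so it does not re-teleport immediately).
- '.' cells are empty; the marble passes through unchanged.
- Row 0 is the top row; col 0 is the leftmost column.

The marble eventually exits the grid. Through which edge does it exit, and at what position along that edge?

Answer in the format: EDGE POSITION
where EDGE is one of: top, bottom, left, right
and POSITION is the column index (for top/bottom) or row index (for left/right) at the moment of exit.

Step 1: enter (0,1), '.' pass, move down to (1,1)
Step 2: enter (1,1), '.' pass, move down to (2,1)
Step 3: enter (2,1), '.' pass, move down to (3,1)
Step 4: enter (3,1), '.' pass, move down to (4,1)
Step 5: enter (4,1), '.' pass, move down to (5,1)
Step 6: enter (5,1), '.' pass, move down to (6,1)
Step 7: enter (6,1), '.' pass, move down to (7,1)
Step 8: enter (7,1), '.' pass, move down to (8,1)
Step 9: enter (8,1), '.' pass, move down to (9,1)
Step 10: enter (9,1), '.' pass, move down to (10,1)
Step 11: at (10,1) — EXIT via bottom edge, pos 1

Answer: bottom 1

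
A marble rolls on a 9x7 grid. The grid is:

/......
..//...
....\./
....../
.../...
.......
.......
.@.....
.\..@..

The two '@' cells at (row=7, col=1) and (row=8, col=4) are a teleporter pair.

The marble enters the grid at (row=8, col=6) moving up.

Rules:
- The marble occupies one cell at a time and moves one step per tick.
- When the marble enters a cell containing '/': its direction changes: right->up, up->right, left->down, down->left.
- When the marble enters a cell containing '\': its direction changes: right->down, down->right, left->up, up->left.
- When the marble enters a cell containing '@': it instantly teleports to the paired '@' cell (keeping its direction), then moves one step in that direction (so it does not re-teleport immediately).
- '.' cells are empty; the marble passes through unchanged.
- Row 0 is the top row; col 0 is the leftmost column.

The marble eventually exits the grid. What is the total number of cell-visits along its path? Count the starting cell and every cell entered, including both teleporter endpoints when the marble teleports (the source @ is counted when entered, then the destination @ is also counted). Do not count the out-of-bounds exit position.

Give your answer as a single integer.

Answer: 6

Derivation:
Step 1: enter (8,6), '.' pass, move up to (7,6)
Step 2: enter (7,6), '.' pass, move up to (6,6)
Step 3: enter (6,6), '.' pass, move up to (5,6)
Step 4: enter (5,6), '.' pass, move up to (4,6)
Step 5: enter (4,6), '.' pass, move up to (3,6)
Step 6: enter (3,6), '/' deflects up->right, move right to (3,7)
Step 7: at (3,7) — EXIT via right edge, pos 3
Path length (cell visits): 6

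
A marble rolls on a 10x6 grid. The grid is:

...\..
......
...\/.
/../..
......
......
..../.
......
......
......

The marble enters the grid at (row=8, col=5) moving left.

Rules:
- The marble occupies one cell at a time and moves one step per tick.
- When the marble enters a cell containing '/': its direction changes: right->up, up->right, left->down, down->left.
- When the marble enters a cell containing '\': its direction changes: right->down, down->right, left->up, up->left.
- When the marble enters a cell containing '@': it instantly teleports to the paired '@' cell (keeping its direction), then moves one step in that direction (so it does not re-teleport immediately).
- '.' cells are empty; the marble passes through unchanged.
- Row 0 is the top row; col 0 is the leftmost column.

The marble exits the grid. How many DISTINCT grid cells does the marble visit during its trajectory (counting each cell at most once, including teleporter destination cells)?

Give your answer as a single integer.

Answer: 6

Derivation:
Step 1: enter (8,5), '.' pass, move left to (8,4)
Step 2: enter (8,4), '.' pass, move left to (8,3)
Step 3: enter (8,3), '.' pass, move left to (8,2)
Step 4: enter (8,2), '.' pass, move left to (8,1)
Step 5: enter (8,1), '.' pass, move left to (8,0)
Step 6: enter (8,0), '.' pass, move left to (8,-1)
Step 7: at (8,-1) — EXIT via left edge, pos 8
Distinct cells visited: 6 (path length 6)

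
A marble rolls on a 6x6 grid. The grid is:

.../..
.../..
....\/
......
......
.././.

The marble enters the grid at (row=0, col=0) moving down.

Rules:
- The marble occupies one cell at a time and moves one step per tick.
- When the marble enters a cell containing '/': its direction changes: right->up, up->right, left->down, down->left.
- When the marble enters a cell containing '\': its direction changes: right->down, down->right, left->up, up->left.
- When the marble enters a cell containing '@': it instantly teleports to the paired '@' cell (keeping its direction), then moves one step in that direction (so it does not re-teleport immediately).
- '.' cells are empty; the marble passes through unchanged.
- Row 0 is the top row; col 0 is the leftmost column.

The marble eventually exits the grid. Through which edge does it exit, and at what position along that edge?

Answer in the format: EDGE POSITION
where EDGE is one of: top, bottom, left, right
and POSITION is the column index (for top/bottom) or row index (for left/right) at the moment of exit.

Step 1: enter (0,0), '.' pass, move down to (1,0)
Step 2: enter (1,0), '.' pass, move down to (2,0)
Step 3: enter (2,0), '.' pass, move down to (3,0)
Step 4: enter (3,0), '.' pass, move down to (4,0)
Step 5: enter (4,0), '.' pass, move down to (5,0)
Step 6: enter (5,0), '.' pass, move down to (6,0)
Step 7: at (6,0) — EXIT via bottom edge, pos 0

Answer: bottom 0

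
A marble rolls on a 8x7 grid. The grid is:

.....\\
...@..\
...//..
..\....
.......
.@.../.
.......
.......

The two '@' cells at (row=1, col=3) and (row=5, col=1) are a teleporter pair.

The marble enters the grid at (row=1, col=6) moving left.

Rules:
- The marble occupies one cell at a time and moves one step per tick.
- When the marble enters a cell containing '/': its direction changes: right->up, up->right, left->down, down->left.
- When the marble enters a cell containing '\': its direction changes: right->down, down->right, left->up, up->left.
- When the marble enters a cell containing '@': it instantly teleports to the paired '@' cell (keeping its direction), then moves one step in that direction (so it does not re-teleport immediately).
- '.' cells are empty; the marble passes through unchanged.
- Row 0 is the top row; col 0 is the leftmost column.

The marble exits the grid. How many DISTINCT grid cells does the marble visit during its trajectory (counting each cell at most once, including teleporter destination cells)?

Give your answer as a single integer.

Step 1: enter (1,6), '\' deflects left->up, move up to (0,6)
Step 2: enter (0,6), '\' deflects up->left, move left to (0,5)
Step 3: enter (0,5), '\' deflects left->up, move up to (-1,5)
Step 4: at (-1,5) — EXIT via top edge, pos 5
Distinct cells visited: 3 (path length 3)

Answer: 3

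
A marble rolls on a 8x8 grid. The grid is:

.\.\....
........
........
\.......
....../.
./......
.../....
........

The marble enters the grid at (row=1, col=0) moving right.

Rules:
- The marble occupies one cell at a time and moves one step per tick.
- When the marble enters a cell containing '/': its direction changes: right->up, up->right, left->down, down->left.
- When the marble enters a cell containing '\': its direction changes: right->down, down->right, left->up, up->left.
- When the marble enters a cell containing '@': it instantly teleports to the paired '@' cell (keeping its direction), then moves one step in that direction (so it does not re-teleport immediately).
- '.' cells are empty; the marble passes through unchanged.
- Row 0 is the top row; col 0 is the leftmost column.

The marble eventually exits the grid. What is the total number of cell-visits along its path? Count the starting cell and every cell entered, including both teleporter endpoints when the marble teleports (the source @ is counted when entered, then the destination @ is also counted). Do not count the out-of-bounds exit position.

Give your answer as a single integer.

Answer: 8

Derivation:
Step 1: enter (1,0), '.' pass, move right to (1,1)
Step 2: enter (1,1), '.' pass, move right to (1,2)
Step 3: enter (1,2), '.' pass, move right to (1,3)
Step 4: enter (1,3), '.' pass, move right to (1,4)
Step 5: enter (1,4), '.' pass, move right to (1,5)
Step 6: enter (1,5), '.' pass, move right to (1,6)
Step 7: enter (1,6), '.' pass, move right to (1,7)
Step 8: enter (1,7), '.' pass, move right to (1,8)
Step 9: at (1,8) — EXIT via right edge, pos 1
Path length (cell visits): 8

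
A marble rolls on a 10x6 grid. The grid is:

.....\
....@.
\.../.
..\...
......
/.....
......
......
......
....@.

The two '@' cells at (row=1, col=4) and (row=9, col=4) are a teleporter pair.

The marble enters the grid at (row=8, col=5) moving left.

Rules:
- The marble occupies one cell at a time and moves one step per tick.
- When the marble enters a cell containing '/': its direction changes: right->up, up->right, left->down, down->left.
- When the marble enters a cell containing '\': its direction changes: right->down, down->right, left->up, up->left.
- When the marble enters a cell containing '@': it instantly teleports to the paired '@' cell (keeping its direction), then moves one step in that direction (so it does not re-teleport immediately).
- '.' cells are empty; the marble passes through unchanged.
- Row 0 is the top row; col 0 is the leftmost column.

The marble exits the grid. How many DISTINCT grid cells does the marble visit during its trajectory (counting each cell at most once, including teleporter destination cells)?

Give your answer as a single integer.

Answer: 6

Derivation:
Step 1: enter (8,5), '.' pass, move left to (8,4)
Step 2: enter (8,4), '.' pass, move left to (8,3)
Step 3: enter (8,3), '.' pass, move left to (8,2)
Step 4: enter (8,2), '.' pass, move left to (8,1)
Step 5: enter (8,1), '.' pass, move left to (8,0)
Step 6: enter (8,0), '.' pass, move left to (8,-1)
Step 7: at (8,-1) — EXIT via left edge, pos 8
Distinct cells visited: 6 (path length 6)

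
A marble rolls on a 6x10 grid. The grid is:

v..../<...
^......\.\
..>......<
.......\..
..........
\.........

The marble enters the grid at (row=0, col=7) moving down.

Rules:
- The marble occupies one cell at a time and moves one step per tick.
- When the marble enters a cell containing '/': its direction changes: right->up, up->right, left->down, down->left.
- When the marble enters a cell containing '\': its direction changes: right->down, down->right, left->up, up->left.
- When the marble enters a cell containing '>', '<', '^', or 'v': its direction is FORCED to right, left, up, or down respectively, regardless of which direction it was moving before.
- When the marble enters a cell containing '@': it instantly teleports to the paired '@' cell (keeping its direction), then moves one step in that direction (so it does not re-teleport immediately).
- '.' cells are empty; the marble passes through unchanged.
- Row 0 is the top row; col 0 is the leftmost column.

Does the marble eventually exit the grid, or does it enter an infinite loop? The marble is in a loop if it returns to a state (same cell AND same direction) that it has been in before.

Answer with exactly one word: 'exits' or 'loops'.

Step 1: enter (0,7), '.' pass, move down to (1,7)
Step 2: enter (1,7), '\' deflects down->right, move right to (1,8)
Step 3: enter (1,8), '.' pass, move right to (1,9)
Step 4: enter (1,9), '\' deflects right->down, move down to (2,9)
Step 5: enter (2,9), '<' forces down->left, move left to (2,8)
Step 6: enter (2,8), '.' pass, move left to (2,7)
Step 7: enter (2,7), '.' pass, move left to (2,6)
Step 8: enter (2,6), '.' pass, move left to (2,5)
Step 9: enter (2,5), '.' pass, move left to (2,4)
Step 10: enter (2,4), '.' pass, move left to (2,3)
Step 11: enter (2,3), '.' pass, move left to (2,2)
Step 12: enter (2,2), '>' forces left->right, move right to (2,3)
Step 13: enter (2,3), '.' pass, move right to (2,4)
Step 14: enter (2,4), '.' pass, move right to (2,5)
Step 15: enter (2,5), '.' pass, move right to (2,6)
Step 16: enter (2,6), '.' pass, move right to (2,7)
Step 17: enter (2,7), '.' pass, move right to (2,8)
Step 18: enter (2,8), '.' pass, move right to (2,9)
Step 19: enter (2,9), '<' forces right->left, move left to (2,8)
Step 20: at (2,8) dir=left — LOOP DETECTED (seen before)

Answer: loops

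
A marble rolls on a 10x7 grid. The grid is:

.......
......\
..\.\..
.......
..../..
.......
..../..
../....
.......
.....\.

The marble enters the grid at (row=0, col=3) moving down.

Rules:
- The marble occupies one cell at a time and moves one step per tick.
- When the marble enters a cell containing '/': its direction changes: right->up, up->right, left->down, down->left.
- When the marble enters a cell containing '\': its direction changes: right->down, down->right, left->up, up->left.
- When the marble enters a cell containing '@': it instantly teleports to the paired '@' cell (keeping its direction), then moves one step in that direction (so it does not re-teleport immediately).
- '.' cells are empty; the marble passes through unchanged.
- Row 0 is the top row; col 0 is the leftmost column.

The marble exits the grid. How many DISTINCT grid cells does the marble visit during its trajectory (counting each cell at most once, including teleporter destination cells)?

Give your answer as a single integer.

Step 1: enter (0,3), '.' pass, move down to (1,3)
Step 2: enter (1,3), '.' pass, move down to (2,3)
Step 3: enter (2,3), '.' pass, move down to (3,3)
Step 4: enter (3,3), '.' pass, move down to (4,3)
Step 5: enter (4,3), '.' pass, move down to (5,3)
Step 6: enter (5,3), '.' pass, move down to (6,3)
Step 7: enter (6,3), '.' pass, move down to (7,3)
Step 8: enter (7,3), '.' pass, move down to (8,3)
Step 9: enter (8,3), '.' pass, move down to (9,3)
Step 10: enter (9,3), '.' pass, move down to (10,3)
Step 11: at (10,3) — EXIT via bottom edge, pos 3
Distinct cells visited: 10 (path length 10)

Answer: 10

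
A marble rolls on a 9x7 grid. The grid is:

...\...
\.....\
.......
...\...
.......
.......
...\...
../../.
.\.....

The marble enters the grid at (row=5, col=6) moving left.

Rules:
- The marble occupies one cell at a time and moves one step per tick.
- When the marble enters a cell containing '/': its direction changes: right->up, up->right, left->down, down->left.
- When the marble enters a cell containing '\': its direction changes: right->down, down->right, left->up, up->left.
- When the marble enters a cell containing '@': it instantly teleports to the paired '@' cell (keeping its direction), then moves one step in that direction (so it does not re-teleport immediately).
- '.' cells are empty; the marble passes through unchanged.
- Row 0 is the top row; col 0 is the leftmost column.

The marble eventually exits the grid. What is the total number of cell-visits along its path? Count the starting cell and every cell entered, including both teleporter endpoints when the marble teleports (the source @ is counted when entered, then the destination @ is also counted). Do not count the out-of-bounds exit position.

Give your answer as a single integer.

Step 1: enter (5,6), '.' pass, move left to (5,5)
Step 2: enter (5,5), '.' pass, move left to (5,4)
Step 3: enter (5,4), '.' pass, move left to (5,3)
Step 4: enter (5,3), '.' pass, move left to (5,2)
Step 5: enter (5,2), '.' pass, move left to (5,1)
Step 6: enter (5,1), '.' pass, move left to (5,0)
Step 7: enter (5,0), '.' pass, move left to (5,-1)
Step 8: at (5,-1) — EXIT via left edge, pos 5
Path length (cell visits): 7

Answer: 7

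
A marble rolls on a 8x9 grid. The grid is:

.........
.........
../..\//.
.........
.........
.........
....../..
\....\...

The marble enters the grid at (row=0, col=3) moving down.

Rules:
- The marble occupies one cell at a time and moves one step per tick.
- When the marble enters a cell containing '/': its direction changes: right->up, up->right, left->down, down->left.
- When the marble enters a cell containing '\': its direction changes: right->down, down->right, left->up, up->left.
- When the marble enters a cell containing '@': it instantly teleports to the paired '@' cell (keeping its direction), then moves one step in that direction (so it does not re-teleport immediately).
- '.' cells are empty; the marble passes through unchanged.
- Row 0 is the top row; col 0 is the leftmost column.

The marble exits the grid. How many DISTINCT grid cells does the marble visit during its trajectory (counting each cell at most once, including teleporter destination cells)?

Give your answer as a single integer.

Answer: 8

Derivation:
Step 1: enter (0,3), '.' pass, move down to (1,3)
Step 2: enter (1,3), '.' pass, move down to (2,3)
Step 3: enter (2,3), '.' pass, move down to (3,3)
Step 4: enter (3,3), '.' pass, move down to (4,3)
Step 5: enter (4,3), '.' pass, move down to (5,3)
Step 6: enter (5,3), '.' pass, move down to (6,3)
Step 7: enter (6,3), '.' pass, move down to (7,3)
Step 8: enter (7,3), '.' pass, move down to (8,3)
Step 9: at (8,3) — EXIT via bottom edge, pos 3
Distinct cells visited: 8 (path length 8)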